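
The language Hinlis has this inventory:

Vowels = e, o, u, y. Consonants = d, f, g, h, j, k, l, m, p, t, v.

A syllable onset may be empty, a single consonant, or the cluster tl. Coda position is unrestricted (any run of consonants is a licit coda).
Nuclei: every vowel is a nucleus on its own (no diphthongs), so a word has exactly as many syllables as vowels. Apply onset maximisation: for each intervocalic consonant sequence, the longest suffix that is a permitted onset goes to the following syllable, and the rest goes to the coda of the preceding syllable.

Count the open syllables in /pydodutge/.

Vowels present: y, o, u, e; each is a nucleus, giving 4 syllables.
σ1/σ2 boundary: /d/ is a single consonant, so it becomes the next onset.
σ2/σ3 boundary: /d/ is a single consonant, so it becomes the next onset.
σ3/σ4 boundary: cluster /tg/ — the longest permitted-onset suffix is /g/; onset = /g/, preceding coda = /t/.
So the parse is py.do.dut.ge.
Classifying each syllable: /py/ (open), /do/ (open), /dut/ (closed), /ge/ (open).
Open syllables: 3.

3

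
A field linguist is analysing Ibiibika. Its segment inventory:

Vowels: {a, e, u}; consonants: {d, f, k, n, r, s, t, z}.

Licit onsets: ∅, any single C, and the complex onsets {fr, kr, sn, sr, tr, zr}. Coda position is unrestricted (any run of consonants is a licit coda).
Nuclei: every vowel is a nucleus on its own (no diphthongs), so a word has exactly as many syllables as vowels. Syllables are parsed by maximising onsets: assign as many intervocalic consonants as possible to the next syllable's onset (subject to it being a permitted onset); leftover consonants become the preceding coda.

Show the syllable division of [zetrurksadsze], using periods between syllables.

ze.trurk.sads.ze

Vowels present: e, u, a, e; each is a nucleus, giving 4 syllables.
V1 /e/ – V2 /u/: /tr/ — entire cluster is a permitted onset → onset /tr/, coda ∅.
V2 /u/ – V3 /a/: cluster /rks/ — the longest permitted-onset suffix is /s/; onset = /s/, preceding coda = /rk/.
V3 /a/ – V4 /e/: cluster /dsz/ — the longest permitted-onset suffix is /z/; onset = /z/, preceding coda = /ds/.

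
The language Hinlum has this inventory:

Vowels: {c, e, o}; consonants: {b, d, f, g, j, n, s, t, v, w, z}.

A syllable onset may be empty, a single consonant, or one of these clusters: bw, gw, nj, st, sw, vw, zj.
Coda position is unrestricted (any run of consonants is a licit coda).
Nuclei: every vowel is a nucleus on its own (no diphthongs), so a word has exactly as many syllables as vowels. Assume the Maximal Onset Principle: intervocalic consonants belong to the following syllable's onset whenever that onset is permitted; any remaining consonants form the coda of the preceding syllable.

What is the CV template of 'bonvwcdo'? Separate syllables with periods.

The vowels are o, c, o — 3 nuclei, so 3 syllables.
V1 /o/ – V2 /c/: /nvw/ — longest licit onset from the right is /vw/, leaving /n/ as coda.
V2 /c/ – V3 /o/: /d/ → onset of the next syllable (single consonants are always licit onsets).
Putting it together: bon.vwc.do.
Mapping each syllable to C/V: /bon/ → CVC, /vwc/ → CCV, /do/ → CV.

CVC.CCV.CV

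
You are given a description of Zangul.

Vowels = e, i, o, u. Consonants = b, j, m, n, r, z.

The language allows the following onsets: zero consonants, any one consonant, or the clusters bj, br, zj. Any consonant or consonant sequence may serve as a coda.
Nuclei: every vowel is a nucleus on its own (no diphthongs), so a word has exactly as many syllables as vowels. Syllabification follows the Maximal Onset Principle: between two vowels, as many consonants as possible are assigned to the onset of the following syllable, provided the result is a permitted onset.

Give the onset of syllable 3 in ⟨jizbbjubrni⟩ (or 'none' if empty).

n

Vowels present: i, u, i; each is a nucleus, giving 3 syllables.
V1 /i/ – V2 /u/: /zbbj/ — longest licit onset from the right is /bj/, leaving /zb/ as coda.
V2 /u/ – V3 /i/: cluster /brn/ — the longest permitted-onset suffix is /n/; onset = /n/, preceding coda = /br/.
Result: jizb.bjubr.ni.
Syllable 3 is /ni/: onset /n/, nucleus /i/, coda ∅.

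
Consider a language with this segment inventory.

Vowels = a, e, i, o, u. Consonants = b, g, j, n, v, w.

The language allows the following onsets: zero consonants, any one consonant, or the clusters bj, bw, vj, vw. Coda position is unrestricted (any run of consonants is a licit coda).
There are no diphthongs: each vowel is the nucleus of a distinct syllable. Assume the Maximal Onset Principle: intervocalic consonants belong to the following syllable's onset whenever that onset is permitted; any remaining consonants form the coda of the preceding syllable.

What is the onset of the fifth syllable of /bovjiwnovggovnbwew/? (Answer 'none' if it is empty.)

Vowels present: o, i, o, o, e; each is a nucleus, giving 5 syllables.
/o…i/ gap (V1→V2): /vj/ is a licit onset in full, so it all attaches to the next syllable.
/i…o/ gap (V2→V3): /wn/; trying suffixes from longest down, /n/ is the first permitted one, so coda /w/ | onset /n/.
/o…o/ gap (V3→V4): cluster /vgg/ — the longest permitted-onset suffix is /g/; onset = /g/, preceding coda = /vg/.
/o…e/ gap (V4→V5): /vnbw/; trying suffixes from longest down, /bw/ is the first permitted one, so coda /vn/ | onset /bw/.
Putting it together: bo.vjiw.novg.govn.bwew.
Syllable 5 is /bwew/: onset /bw/, nucleus /e/, coda /w/.

bw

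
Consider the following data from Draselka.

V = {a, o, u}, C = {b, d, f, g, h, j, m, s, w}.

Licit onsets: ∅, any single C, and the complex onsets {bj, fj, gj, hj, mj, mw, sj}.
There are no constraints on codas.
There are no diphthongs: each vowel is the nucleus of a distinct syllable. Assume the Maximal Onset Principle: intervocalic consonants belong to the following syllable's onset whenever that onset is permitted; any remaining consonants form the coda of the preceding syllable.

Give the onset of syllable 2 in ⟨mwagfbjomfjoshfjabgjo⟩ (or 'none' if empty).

The vowels are a, o, o, a, o — 5 nuclei, so 5 syllables.
V1 /a/ – V2 /o/: /gfbj/ splits as /gf/ + /bj/ (/bj/ is the longest suffix that is a licit onset).
V2 /o/ – V3 /o/: cluster /mfj/ — the longest permitted-onset suffix is /fj/; onset = /fj/, preceding coda = /m/.
V3 /o/ – V4 /a/: cluster /shfj/ — the longest permitted-onset suffix is /fj/; onset = /fj/, preceding coda = /sh/.
V4 /a/ – V5 /o/: /bgj/; trying suffixes from longest down, /gj/ is the first permitted one, so coda /b/ | onset /gj/.
So the parse is mwagf.bjom.fjosh.fjab.gjo.
Syllable 2 is /bjom/: onset /bj/, nucleus /o/, coda /m/.

bj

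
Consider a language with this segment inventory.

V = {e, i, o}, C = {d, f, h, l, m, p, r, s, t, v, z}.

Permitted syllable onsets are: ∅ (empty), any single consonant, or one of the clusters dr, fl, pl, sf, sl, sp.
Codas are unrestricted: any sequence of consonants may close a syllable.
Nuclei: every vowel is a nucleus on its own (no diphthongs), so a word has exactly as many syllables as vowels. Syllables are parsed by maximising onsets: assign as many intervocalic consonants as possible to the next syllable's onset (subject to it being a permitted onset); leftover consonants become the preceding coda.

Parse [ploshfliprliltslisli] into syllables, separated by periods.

Vowels present: o, i, i, i, i; each is a nucleus, giving 5 syllables.
σ1/σ2 boundary: /shfl/ — longest licit onset from the right is /fl/, leaving /sh/ as coda.
σ2/σ3 boundary: /prl/ — longest licit onset from the right is /l/, leaving /pr/ as coda.
σ3/σ4 boundary: /ltsl/; trying suffixes from longest down, /sl/ is the first permitted one, so coda /lt/ | onset /sl/.
σ4/σ5 boundary: /sl/ — entire cluster is a permitted onset → onset /sl/, coda ∅.

plosh.flipr.lilt.sli.sli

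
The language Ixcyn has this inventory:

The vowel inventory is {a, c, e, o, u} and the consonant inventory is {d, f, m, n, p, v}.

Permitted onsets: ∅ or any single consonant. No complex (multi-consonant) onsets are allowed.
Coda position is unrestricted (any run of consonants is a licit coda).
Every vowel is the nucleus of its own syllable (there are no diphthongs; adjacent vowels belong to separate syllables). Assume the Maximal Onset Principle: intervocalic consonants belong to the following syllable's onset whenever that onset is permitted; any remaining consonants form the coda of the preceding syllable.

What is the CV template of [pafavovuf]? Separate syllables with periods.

Nuclei (vowels): a, a, o, u → 4 syllables.
/a…a/ gap (V1→V2): /f/ is a single consonant, so it becomes the next onset.
/a…o/ gap (V2→V3): /v/ is a single consonant, so it becomes the next onset.
/o…u/ gap (V3→V4): just /v/ — single C goes to the following onset.
So the parse is pa.fa.vo.vuf.
Mapping each syllable to C/V: /pa/ → CV, /fa/ → CV, /vo/ → CV, /vuf/ → CVC.

CV.CV.CV.CVC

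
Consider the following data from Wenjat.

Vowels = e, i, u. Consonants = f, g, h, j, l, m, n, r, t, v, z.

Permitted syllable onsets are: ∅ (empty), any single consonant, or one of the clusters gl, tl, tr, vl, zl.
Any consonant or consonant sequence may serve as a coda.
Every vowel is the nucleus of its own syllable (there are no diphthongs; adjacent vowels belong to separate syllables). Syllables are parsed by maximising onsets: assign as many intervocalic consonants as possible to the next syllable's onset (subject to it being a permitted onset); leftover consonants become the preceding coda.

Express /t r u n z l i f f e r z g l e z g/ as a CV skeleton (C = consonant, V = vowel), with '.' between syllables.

Vowels present: u, i, e, e; each is a nucleus, giving 4 syllables.
/u…i/ gap (V1→V2): /nzl/ splits as /n/ + /zl/ (/zl/ is the longest suffix that is a licit onset).
/i…e/ gap (V2→V3): /ff/ splits as /f/ + /f/ (/f/ is the longest suffix that is a licit onset).
/e…e/ gap (V3→V4): /rzgl/ — longest licit onset from the right is /gl/, leaving /rz/ as coda.
So the parse is trun.zlif.ferz.glezg.
Mapping each syllable to C/V: /trun/ → CCVC, /zlif/ → CCVC, /ferz/ → CVCC, /glezg/ → CCVCC.

CCVC.CCVC.CVCC.CCVCC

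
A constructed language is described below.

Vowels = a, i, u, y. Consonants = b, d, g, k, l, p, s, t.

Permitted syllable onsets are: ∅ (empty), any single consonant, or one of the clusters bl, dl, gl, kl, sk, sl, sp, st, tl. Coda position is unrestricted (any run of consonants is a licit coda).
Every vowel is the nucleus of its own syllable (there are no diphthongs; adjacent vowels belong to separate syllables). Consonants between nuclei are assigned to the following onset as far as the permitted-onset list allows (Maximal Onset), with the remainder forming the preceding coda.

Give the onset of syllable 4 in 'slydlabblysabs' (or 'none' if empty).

The vowels are y, a, y, a — 4 nuclei, so 4 syllables.
Between /y/ (V1) and /a/ (V2): /dl/ — entire cluster is a permitted onset → onset /dl/, coda ∅.
Between /a/ (V2) and /y/ (V3): /bbl/; trying suffixes from longest down, /bl/ is the first permitted one, so coda /b/ | onset /bl/.
Between /y/ (V3) and /a/ (V4): /s/ → onset of the next syllable (single consonants are always licit onsets).
Result: sly.dlab.bly.sabs.
Syllable 4 is /sabs/: onset /s/, nucleus /a/, coda /bs/.

s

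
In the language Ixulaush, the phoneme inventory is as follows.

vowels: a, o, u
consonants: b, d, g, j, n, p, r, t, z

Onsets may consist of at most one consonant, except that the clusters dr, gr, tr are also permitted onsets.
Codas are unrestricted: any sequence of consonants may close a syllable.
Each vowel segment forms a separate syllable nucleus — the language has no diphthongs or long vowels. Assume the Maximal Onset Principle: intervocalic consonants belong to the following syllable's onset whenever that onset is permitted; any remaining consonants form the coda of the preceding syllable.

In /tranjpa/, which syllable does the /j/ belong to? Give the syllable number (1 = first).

Nuclei (vowels): a, a → 2 syllables.
/a…a/ gap (V1→V2): /njp/; trying suffixes from longest down, /p/ is the first permitted one, so coda /nj/ | onset /p/.
Putting it together: tranj.pa.
The /j/ is in the coda of syllable 1 (/tranj/).

1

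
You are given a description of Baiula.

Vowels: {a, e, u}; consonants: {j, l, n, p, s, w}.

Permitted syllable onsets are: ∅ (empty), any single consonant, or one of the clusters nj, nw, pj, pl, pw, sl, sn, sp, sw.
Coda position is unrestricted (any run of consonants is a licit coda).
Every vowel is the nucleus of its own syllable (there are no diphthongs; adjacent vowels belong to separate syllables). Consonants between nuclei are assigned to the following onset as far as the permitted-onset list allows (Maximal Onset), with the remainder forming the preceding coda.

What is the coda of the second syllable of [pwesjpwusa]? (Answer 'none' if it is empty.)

none

The vowels are e, u, a — 3 nuclei, so 3 syllables.
/e…u/ gap (V1→V2): /sjpw/; trying suffixes from longest down, /pw/ is the first permitted one, so coda /sj/ | onset /pw/.
/u…a/ gap (V2→V3): just /s/ — single C goes to the following onset.
Putting it together: pwesj.pwu.sa.
Syllable 2 is /pwu/: onset /pw/, nucleus /u/, coda ∅.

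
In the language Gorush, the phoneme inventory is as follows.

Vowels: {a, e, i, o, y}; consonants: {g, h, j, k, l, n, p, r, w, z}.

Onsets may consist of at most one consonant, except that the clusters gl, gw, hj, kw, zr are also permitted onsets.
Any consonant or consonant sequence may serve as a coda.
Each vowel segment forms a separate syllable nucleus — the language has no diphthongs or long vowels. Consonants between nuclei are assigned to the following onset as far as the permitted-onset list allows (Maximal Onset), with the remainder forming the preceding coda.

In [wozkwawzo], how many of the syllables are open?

1

The vowels are o, a, o — 3 nuclei, so 3 syllables.
V1 /o/ – V2 /a/: cluster /zkw/ — the longest permitted-onset suffix is /kw/; onset = /kw/, preceding coda = /z/.
V2 /a/ – V3 /o/: cluster /wz/ — the longest permitted-onset suffix is /z/; onset = /z/, preceding coda = /w/.
Syllabification: woz.kwaw.zo.
Classifying each syllable: /woz/ (closed), /kwaw/ (closed), /zo/ (open).
Open syllables: 1.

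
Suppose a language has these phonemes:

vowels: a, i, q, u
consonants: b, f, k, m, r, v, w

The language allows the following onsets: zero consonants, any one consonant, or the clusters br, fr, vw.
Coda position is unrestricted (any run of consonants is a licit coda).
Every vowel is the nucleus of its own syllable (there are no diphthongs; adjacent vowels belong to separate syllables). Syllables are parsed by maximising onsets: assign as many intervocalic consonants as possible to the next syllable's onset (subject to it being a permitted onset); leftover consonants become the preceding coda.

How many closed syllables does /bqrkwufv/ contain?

2

The vowels are q, u — 2 nuclei, so 2 syllables.
V1 /q/ – V2 /u/: /rkw/; trying suffixes from longest down, /w/ is the first permitted one, so coda /rk/ | onset /w/.
So the parse is bqrk.wufv.
Classifying each syllable: /bqrk/ (closed), /wufv/ (closed).
Closed syllables: 2.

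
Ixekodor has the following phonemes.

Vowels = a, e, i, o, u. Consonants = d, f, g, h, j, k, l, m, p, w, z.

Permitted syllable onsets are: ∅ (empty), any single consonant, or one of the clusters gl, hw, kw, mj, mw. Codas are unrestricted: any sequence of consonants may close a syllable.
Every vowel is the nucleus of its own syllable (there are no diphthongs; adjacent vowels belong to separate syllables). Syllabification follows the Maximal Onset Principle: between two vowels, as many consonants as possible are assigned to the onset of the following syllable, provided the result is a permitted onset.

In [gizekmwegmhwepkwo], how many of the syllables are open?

2

Vowels present: i, e, e, e, o; each is a nucleus, giving 5 syllables.
/i…e/ gap (V1→V2): /z/ → onset of the next syllable (single consonants are always licit onsets).
/e…e/ gap (V2→V3): /kmw/ — longest licit onset from the right is /mw/, leaving /k/ as coda.
/e…e/ gap (V3→V4): /gmhw/; trying suffixes from longest down, /hw/ is the first permitted one, so coda /gm/ | onset /hw/.
/e…o/ gap (V4→V5): /pkw/; trying suffixes from longest down, /kw/ is the first permitted one, so coda /p/ | onset /kw/.
Result: gi.zek.mwegm.hwep.kwo.
Classifying each syllable: /gi/ (open), /zek/ (closed), /mwegm/ (closed), /hwep/ (closed), /kwo/ (open).
Open syllables: 2.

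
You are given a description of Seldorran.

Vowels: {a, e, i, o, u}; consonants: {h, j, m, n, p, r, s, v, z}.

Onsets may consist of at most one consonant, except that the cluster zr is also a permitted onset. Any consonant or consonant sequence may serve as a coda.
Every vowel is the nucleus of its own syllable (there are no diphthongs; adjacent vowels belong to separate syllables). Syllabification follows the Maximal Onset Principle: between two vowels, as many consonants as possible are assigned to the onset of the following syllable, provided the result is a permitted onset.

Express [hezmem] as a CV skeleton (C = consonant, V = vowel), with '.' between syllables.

The vowels are e, e — 2 nuclei, so 2 syllables.
/e…e/ gap (V1→V2): /zm/; trying suffixes from longest down, /m/ is the first permitted one, so coda /z/ | onset /m/.
Putting it together: hez.mem.
Mapping each syllable to C/V: /hez/ → CVC, /mem/ → CVC.

CVC.CVC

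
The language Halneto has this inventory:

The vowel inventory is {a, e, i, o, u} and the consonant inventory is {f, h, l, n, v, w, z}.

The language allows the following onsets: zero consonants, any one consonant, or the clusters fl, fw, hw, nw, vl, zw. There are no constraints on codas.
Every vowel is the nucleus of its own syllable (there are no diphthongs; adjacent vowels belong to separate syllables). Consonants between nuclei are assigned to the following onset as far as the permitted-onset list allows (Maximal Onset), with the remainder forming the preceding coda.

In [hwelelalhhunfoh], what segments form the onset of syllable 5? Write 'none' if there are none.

f

Vowels present: e, e, a, u, o; each is a nucleus, giving 5 syllables.
Between /e/ (V1) and /e/ (V2): /l/ is a single consonant, so it becomes the next onset.
Between /e/ (V2) and /a/ (V3): /l/ is a single consonant, so it becomes the next onset.
Between /a/ (V3) and /u/ (V4): /lhh/ — longest licit onset from the right is /h/, leaving /lh/ as coda.
Between /u/ (V4) and /o/ (V5): /nf/ — longest licit onset from the right is /f/, leaving /n/ as coda.
Putting it together: hwe.le.lalh.hun.foh.
Syllable 5 is /foh/: onset /f/, nucleus /o/, coda /h/.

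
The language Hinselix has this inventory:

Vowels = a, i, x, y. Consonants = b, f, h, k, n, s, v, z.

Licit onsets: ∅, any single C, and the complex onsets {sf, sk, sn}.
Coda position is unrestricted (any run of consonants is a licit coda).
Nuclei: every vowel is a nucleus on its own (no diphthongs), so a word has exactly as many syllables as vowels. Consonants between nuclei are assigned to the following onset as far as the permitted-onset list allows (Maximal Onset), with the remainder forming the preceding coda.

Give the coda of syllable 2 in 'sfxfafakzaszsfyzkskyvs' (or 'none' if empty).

Vowels present: x, a, a, a, y, y; each is a nucleus, giving 6 syllables.
V1 /x/ – V2 /a/: /f/ → onset of the next syllable (single consonants are always licit onsets).
V2 /a/ – V3 /a/: just /f/ — single C goes to the following onset.
V3 /a/ – V4 /a/: cluster /kz/ — the longest permitted-onset suffix is /z/; onset = /z/, preceding coda = /k/.
V4 /a/ – V5 /y/: /szsf/; trying suffixes from longest down, /sf/ is the first permitted one, so coda /sz/ | onset /sf/.
V5 /y/ – V6 /y/: /zksk/; trying suffixes from longest down, /sk/ is the first permitted one, so coda /zk/ | onset /sk/.
So the parse is sfx.fa.fak.zasz.sfyzk.skyvs.
Syllable 2 is /fa/: onset /f/, nucleus /a/, coda ∅.

none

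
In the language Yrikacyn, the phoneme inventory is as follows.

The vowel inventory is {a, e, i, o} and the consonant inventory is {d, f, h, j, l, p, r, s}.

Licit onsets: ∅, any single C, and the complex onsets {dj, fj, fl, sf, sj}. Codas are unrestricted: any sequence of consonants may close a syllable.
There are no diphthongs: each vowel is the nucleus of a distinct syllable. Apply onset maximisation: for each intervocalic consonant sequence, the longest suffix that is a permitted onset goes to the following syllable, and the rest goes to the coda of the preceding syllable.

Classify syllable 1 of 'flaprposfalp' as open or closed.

Nuclei (vowels): a, o, a → 3 syllables.
V1 /a/ – V2 /o/: cluster /prp/ — the longest permitted-onset suffix is /p/; onset = /p/, preceding coda = /pr/.
V2 /o/ – V3 /a/: /sf/ is a licit onset in full, so it all attaches to the next syllable.
Result: flapr.po.sfalp.
Syllable 1 is /flapr/ with coda /pr/, so it is closed.

closed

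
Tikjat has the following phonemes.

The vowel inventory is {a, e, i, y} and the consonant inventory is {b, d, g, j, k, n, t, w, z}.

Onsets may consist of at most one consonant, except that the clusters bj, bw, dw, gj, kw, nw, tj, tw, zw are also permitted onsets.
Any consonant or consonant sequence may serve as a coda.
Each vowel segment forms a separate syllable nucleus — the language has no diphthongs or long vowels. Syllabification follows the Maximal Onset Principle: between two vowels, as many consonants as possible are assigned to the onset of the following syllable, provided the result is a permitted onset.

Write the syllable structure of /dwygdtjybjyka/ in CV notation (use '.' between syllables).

CCVCC.CCV.CCV.CV

Vowels present: y, y, y, a; each is a nucleus, giving 4 syllables.
/y…y/ gap (V1→V2): cluster /gdtj/ — the longest permitted-onset suffix is /tj/; onset = /tj/, preceding coda = /gd/.
/y…y/ gap (V2→V3): cluster /bj/ — /bj/ is itself a permitted onset, so the whole cluster goes right; preceding coda = ∅.
/y…a/ gap (V3→V4): just /k/ — single C goes to the following onset.
So the parse is dwygd.tjy.bjy.ka.
Mapping each syllable to C/V: /dwygd/ → CCVCC, /tjy/ → CCV, /bjy/ → CCV, /ka/ → CV.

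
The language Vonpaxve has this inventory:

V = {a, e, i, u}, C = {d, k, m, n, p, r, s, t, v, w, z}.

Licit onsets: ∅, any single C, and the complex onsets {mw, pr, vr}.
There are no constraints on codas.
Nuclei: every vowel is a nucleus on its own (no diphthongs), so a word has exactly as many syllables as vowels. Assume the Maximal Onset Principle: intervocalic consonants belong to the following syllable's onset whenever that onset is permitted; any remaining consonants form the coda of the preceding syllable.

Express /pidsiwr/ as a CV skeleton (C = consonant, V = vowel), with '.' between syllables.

CVC.CVCC

Vowels present: i, i; each is a nucleus, giving 2 syllables.
σ1/σ2 boundary: /ds/ splits as /d/ + /s/ (/s/ is the longest suffix that is a licit onset).
Putting it together: pid.siwr.
Mapping each syllable to C/V: /pid/ → CVC, /siwr/ → CVCC.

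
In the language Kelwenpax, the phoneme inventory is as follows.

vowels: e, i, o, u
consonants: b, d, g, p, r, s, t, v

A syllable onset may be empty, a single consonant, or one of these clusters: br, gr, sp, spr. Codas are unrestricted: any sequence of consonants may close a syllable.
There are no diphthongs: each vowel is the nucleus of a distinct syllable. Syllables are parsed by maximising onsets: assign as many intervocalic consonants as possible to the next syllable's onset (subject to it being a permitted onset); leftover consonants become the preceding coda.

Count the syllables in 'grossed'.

2

Nuclei (vowels): o, e → 2 syllables.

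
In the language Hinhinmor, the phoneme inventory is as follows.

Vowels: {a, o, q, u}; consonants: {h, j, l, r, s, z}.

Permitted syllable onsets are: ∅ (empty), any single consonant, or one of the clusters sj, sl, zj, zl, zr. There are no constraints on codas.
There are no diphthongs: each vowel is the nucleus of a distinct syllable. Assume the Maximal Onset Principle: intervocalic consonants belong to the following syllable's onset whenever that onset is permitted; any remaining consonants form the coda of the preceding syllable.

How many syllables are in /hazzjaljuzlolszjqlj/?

5

Vowels present: a, a, u, o, q; each is a nucleus, giving 5 syllables.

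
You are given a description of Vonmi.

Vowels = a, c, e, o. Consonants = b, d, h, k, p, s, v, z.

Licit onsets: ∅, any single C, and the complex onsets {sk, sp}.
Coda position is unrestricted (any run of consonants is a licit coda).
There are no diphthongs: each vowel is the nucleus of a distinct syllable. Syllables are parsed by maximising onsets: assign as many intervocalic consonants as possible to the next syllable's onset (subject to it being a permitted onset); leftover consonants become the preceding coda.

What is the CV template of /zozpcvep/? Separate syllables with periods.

Nuclei (vowels): o, c, e → 3 syllables.
V1 /o/ – V2 /c/: /zp/ — longest licit onset from the right is /p/, leaving /z/ as coda.
V2 /c/ – V3 /e/: /v/ is a single consonant, so it becomes the next onset.
Result: zoz.pc.vep.
Mapping each syllable to C/V: /zoz/ → CVC, /pc/ → CV, /vep/ → CVC.

CVC.CV.CVC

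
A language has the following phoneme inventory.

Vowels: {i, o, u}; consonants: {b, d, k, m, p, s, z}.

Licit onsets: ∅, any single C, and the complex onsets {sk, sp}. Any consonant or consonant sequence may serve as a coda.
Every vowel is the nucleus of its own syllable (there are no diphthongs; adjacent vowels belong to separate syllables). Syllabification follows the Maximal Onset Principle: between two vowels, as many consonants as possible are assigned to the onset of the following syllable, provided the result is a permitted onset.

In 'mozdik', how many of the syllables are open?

Vowels present: o, i; each is a nucleus, giving 2 syllables.
Between /o/ (V1) and /i/ (V2): /zd/ — longest licit onset from the right is /d/, leaving /z/ as coda.
Syllabification: moz.dik.
Classifying each syllable: /moz/ (closed), /dik/ (closed).
Open syllables: 0.

0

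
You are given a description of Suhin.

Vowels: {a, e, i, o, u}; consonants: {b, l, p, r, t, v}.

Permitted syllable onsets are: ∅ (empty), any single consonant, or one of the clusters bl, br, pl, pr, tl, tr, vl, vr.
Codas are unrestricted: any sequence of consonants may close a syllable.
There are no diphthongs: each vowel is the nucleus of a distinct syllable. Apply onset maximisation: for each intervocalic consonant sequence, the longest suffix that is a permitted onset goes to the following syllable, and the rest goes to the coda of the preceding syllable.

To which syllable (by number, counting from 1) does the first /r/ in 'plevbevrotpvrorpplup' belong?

Nuclei (vowels): e, e, o, o, u → 5 syllables.
Between /e/ (V1) and /e/ (V2): /vb/ splits as /v/ + /b/ (/b/ is the longest suffix that is a licit onset).
Between /e/ (V2) and /o/ (V3): /vr/ is a licit onset in full, so it all attaches to the next syllable.
Between /o/ (V3) and /o/ (V4): /tpvr/; trying suffixes from longest down, /vr/ is the first permitted one, so coda /tp/ | onset /vr/.
Between /o/ (V4) and /u/ (V5): cluster /rppl/ — the longest permitted-onset suffix is /pl/; onset = /pl/, preceding coda = /rp/.
Syllabification: plev.be.vrotp.vrorp.plup.
The first /r/ is in the onset of syllable 3 (/vrotp/).

3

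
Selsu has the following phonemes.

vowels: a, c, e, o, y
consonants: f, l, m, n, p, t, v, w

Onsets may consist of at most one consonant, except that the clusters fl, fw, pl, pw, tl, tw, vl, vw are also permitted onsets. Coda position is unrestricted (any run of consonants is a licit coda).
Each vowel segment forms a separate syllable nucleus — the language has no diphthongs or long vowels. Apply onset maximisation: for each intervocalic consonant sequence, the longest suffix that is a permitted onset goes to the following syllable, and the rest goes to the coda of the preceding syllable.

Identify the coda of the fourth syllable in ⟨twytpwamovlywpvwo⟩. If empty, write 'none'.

wp

The vowels are y, a, o, y, o — 5 nuclei, so 5 syllables.
Between /y/ (V1) and /a/ (V2): cluster /tpw/ — the longest permitted-onset suffix is /pw/; onset = /pw/, preceding coda = /t/.
Between /a/ (V2) and /o/ (V3): /m/ → onset of the next syllable (single consonants are always licit onsets).
Between /o/ (V3) and /y/ (V4): /vl/ — entire cluster is a permitted onset → onset /vl/, coda ∅.
Between /y/ (V4) and /o/ (V5): /wpvw/ splits as /wp/ + /vw/ (/vw/ is the longest suffix that is a licit onset).
Putting it together: twyt.pwa.mo.vlywp.vwo.
Syllable 4 is /vlywp/: onset /vl/, nucleus /y/, coda /wp/.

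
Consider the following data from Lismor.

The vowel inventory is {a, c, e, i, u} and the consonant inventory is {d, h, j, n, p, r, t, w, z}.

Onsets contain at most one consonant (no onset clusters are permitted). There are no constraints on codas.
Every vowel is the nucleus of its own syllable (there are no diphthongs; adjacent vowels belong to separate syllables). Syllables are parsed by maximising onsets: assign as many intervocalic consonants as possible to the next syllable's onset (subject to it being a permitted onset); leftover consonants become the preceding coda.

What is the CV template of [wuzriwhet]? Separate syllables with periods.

CVC.CVC.CVC

Vowels present: u, i, e; each is a nucleus, giving 3 syllables.
V1 /u/ – V2 /i/: cluster /zr/ — the longest permitted-onset suffix is /r/; onset = /r/, preceding coda = /z/.
V2 /i/ – V3 /e/: /wh/ — longest licit onset from the right is /h/, leaving /w/ as coda.
So the parse is wuz.riw.het.
Mapping each syllable to C/V: /wuz/ → CVC, /riw/ → CVC, /het/ → CVC.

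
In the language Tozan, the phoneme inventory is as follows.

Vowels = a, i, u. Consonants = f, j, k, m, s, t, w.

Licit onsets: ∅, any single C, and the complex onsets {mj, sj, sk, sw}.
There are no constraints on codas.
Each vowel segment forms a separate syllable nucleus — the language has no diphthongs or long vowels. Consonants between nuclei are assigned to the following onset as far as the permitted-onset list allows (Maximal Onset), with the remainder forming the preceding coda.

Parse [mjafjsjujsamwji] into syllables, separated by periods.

mjafj.sjuj.samw.ji

Nuclei (vowels): a, u, a, i → 4 syllables.
σ1/σ2 boundary: /fjsj/ splits as /fj/ + /sj/ (/sj/ is the longest suffix that is a licit onset).
σ2/σ3 boundary: /js/; trying suffixes from longest down, /s/ is the first permitted one, so coda /j/ | onset /s/.
σ3/σ4 boundary: /mwj/; trying suffixes from longest down, /j/ is the first permitted one, so coda /mw/ | onset /j/.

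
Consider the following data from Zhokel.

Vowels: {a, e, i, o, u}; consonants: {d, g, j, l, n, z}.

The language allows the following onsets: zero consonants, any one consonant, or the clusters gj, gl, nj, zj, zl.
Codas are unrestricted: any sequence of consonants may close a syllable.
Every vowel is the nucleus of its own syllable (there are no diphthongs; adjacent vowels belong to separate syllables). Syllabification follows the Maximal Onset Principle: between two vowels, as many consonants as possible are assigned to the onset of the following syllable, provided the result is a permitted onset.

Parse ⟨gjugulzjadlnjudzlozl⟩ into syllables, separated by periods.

gju.gul.zjadl.njud.zlozl

Vowels present: u, u, a, u, o; each is a nucleus, giving 5 syllables.
σ1/σ2 boundary: just /g/ — single C goes to the following onset.
σ2/σ3 boundary: /lzj/; trying suffixes from longest down, /zj/ is the first permitted one, so coda /l/ | onset /zj/.
σ3/σ4 boundary: /dlnj/ splits as /dl/ + /nj/ (/nj/ is the longest suffix that is a licit onset).
σ4/σ5 boundary: /dzl/; trying suffixes from longest down, /zl/ is the first permitted one, so coda /d/ | onset /zl/.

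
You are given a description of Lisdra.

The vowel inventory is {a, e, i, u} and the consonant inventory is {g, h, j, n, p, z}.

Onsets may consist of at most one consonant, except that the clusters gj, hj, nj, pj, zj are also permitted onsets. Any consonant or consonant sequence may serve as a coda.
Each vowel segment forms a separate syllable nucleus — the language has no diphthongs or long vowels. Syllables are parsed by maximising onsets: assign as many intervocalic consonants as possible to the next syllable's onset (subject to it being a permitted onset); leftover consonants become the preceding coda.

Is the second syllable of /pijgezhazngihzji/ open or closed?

closed

The vowels are i, e, a, i, i — 5 nuclei, so 5 syllables.
/i…e/ gap (V1→V2): /jg/ — longest licit onset from the right is /g/, leaving /j/ as coda.
/e…a/ gap (V2→V3): /zh/ — longest licit onset from the right is /h/, leaving /z/ as coda.
/a…i/ gap (V3→V4): cluster /zng/ — the longest permitted-onset suffix is /g/; onset = /g/, preceding coda = /zn/.
/i…i/ gap (V4→V5): cluster /hzj/ — the longest permitted-onset suffix is /zj/; onset = /zj/, preceding coda = /h/.
So the parse is pij.gez.hazn.gih.zji.
Syllable 2 is /gez/ with coda /z/, so it is closed.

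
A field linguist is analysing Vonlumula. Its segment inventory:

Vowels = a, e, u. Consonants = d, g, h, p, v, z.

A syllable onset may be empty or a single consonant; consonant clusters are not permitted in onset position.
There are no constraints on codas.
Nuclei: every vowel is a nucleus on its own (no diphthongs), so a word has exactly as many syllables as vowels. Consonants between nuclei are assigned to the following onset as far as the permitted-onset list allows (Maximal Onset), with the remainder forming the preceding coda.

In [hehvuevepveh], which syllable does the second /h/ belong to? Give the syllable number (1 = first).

1

Vowels present: e, u, e, e, e; each is a nucleus, giving 5 syllables.
V1 /e/ – V2 /u/: /hv/ splits as /h/ + /v/ (/v/ is the longest suffix that is a licit onset).
V2 /u/ – V3 /e/: hiatus — the boundary sits between the two vowels.
V3 /e/ – V4 /e/: just /v/ — single C goes to the following onset.
V4 /e/ – V5 /e/: cluster /pv/ — the longest permitted-onset suffix is /v/; onset = /v/, preceding coda = /p/.
Result: heh.vu.e.vep.veh.
The second /h/ is in the coda of syllable 1 (/heh/).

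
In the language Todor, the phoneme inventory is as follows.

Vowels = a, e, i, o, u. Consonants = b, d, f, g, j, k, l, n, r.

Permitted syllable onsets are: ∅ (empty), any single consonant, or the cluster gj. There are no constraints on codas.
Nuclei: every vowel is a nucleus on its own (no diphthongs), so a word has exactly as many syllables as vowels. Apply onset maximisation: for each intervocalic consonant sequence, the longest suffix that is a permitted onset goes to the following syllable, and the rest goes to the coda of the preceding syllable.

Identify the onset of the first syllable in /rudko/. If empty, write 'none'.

The vowels are u, o — 2 nuclei, so 2 syllables.
Between /u/ (V1) and /o/ (V2): /dk/ — longest licit onset from the right is /k/, leaving /d/ as coda.
Syllabification: rud.ko.
Syllable 1 is /rud/: onset /r/, nucleus /u/, coda /d/.

r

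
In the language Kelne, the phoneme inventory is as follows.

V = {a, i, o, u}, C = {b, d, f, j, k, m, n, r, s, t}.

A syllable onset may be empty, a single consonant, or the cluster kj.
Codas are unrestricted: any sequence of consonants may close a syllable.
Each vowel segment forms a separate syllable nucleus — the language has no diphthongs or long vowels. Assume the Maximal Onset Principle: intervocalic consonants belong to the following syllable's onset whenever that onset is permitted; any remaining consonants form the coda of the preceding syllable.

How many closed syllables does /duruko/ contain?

0

Vowels present: u, u, o; each is a nucleus, giving 3 syllables.
V1 /u/ – V2 /u/: /r/ is a single consonant, so it becomes the next onset.
V2 /u/ – V3 /o/: just /k/ — single C goes to the following onset.
Syllabification: du.ru.ko.
Classifying each syllable: /du/ (open), /ru/ (open), /ko/ (open).
Closed syllables: 0.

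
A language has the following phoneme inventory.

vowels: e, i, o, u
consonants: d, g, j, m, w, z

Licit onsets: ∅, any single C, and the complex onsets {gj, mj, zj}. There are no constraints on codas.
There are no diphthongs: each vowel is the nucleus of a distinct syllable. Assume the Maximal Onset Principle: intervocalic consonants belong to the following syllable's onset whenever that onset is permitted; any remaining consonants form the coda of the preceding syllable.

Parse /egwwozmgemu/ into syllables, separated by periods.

egw.wozm.ge.mu

The vowels are e, o, e, u — 4 nuclei, so 4 syllables.
V1 /e/ – V2 /o/: /gww/ — longest licit onset from the right is /w/, leaving /gw/ as coda.
V2 /o/ – V3 /e/: /zmg/ splits as /zm/ + /g/ (/g/ is the longest suffix that is a licit onset).
V3 /e/ – V4 /u/: /m/ is a single consonant, so it becomes the next onset.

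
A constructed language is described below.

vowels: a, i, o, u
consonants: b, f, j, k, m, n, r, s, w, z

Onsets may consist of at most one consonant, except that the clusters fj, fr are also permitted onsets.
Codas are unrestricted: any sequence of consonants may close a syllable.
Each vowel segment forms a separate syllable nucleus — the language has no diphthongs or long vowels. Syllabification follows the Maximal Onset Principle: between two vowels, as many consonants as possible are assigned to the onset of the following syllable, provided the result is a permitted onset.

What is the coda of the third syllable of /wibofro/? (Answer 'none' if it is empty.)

The vowels are i, o, o — 3 nuclei, so 3 syllables.
σ1/σ2 boundary: just /b/ — single C goes to the following onset.
σ2/σ3 boundary: /fr/ is a licit onset in full, so it all attaches to the next syllable.
So the parse is wi.bo.fro.
Syllable 3 is /fro/: onset /fr/, nucleus /o/, coda ∅.

none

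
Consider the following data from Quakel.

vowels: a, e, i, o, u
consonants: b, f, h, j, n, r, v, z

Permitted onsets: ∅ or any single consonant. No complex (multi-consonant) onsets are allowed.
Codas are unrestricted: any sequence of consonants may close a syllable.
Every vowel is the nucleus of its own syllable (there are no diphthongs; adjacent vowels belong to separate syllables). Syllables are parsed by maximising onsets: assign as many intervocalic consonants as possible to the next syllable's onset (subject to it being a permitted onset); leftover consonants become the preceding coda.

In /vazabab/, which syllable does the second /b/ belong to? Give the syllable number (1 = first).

3

Vowels present: a, a, a; each is a nucleus, giving 3 syllables.
Between /a/ (V1) and /a/ (V2): /z/ → onset of the next syllable (single consonants are always licit onsets).
Between /a/ (V2) and /a/ (V3): /b/ is a single consonant, so it becomes the next onset.
Result: va.za.bab.
The second /b/ is in the coda of syllable 3 (/bab/).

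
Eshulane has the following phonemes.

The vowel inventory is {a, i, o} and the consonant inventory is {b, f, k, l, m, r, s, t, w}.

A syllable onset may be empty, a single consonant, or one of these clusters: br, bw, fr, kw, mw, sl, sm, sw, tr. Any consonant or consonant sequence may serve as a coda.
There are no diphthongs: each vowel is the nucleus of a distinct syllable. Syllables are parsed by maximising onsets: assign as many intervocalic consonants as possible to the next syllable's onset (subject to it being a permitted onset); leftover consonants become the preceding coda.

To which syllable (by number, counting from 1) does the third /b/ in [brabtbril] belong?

2

Vowels present: a, i; each is a nucleus, giving 2 syllables.
V1 /a/ – V2 /i/: /btbr/; trying suffixes from longest down, /br/ is the first permitted one, so coda /bt/ | onset /br/.
Syllabification: brabt.bril.
The third /b/ is in the onset of syllable 2 (/bril/).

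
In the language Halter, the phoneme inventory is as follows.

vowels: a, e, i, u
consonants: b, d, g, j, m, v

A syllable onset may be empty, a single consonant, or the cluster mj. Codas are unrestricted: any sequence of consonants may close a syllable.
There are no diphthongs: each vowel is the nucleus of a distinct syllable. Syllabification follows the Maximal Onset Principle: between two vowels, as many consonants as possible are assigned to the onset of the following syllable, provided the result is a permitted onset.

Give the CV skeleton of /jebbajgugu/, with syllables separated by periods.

CVC.CVC.CV.CV

Vowels present: e, a, u, u; each is a nucleus, giving 4 syllables.
σ1/σ2 boundary: /bb/ splits as /b/ + /b/ (/b/ is the longest suffix that is a licit onset).
σ2/σ3 boundary: /jg/ — longest licit onset from the right is /g/, leaving /j/ as coda.
σ3/σ4 boundary: /g/ → onset of the next syllable (single consonants are always licit onsets).
Result: jeb.baj.gu.gu.
Mapping each syllable to C/V: /jeb/ → CVC, /baj/ → CVC, /gu/ → CV, /gu/ → CV.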